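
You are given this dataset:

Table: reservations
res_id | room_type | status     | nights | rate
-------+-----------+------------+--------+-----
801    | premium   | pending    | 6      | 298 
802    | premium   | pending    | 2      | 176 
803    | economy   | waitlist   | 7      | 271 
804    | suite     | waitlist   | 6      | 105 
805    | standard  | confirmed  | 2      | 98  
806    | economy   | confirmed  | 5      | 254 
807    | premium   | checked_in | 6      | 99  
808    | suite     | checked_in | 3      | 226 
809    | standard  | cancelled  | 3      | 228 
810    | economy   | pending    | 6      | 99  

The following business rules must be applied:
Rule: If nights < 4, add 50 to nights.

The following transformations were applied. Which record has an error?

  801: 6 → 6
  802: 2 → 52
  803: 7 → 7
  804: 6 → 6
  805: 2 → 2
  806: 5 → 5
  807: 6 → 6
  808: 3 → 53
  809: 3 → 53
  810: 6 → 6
Record 805 has an error. The correct transformed value should be 52, not 2.

Step 1: Check each record against the rule
Step 2: Record 805 has nights = 2
Step 3: Since 2 < 4, the bonus should have been applied
Step 4: Correct value = 52, but claimed value = 2
Conclusion: Record 805 has the error.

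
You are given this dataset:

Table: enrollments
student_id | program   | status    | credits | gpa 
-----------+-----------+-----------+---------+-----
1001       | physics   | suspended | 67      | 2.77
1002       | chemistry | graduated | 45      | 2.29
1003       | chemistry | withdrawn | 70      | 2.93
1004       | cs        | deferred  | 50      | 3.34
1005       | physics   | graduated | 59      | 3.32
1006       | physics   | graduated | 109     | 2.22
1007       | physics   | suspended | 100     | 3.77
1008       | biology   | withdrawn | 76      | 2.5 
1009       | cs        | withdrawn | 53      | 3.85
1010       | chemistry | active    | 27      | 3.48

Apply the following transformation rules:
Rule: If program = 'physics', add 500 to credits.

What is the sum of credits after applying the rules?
2656

Step 1: Count records where program = 'physics': 4
Step 2: Total bonus added: 4 × 500 = 2000
Step 3: Original sum of credits: 656
Step 4: Final sum = 656 + 2000 = 2656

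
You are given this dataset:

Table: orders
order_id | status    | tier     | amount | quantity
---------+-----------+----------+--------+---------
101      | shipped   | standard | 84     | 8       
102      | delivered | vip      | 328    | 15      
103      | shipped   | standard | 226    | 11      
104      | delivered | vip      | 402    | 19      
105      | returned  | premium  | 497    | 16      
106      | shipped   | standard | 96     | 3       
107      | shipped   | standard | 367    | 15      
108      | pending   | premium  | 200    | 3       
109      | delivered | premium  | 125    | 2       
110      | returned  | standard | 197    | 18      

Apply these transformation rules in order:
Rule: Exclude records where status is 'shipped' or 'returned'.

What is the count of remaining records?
4

Step 1: Count records to exclude
  - 4 (shipped) + 2 (returned) = 6 records
Step 2: Total records: 10
Step 3: Remaining = 10 - 6 = 4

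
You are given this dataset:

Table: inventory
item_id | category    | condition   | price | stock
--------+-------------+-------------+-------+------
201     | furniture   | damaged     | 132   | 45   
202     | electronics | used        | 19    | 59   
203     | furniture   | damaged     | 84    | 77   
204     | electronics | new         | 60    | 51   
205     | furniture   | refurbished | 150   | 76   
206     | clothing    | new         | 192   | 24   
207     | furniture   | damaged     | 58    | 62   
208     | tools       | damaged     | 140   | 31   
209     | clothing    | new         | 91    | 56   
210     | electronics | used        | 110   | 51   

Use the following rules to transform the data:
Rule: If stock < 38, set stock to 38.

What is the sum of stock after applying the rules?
553

Step 1: 2 records have stock < 38
Step 2: These records originally summed to 55
Step 3: After setting to minimum: 2 × 38 = 76
Step 4: Unaffected records sum: 477
Step 5: Final sum = 76 + 477 = 553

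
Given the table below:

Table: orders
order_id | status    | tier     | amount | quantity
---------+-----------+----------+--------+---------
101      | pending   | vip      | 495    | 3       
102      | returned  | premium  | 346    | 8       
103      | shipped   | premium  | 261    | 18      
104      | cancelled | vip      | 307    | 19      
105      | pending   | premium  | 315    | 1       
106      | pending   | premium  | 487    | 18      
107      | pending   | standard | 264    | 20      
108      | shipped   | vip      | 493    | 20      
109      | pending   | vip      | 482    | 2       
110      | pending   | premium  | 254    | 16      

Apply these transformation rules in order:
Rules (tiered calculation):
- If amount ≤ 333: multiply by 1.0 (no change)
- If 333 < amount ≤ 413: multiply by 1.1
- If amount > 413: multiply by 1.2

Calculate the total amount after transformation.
4130.0

Step 1: Tier 1 (amount ≤ 333): 5 records, sum = 1401 × 1.0 = 1401.0
Step 2: Tier 2 (333 < amount ≤ 413): 1 records, sum = 346 × 1.1 = 380.6
Step 3: Tier 3 (amount > 413): 4 records, sum = 1957 × 1.2 = 2348.4
Step 4: Final sum = 1401.0 + 380.6 + 2348.4 = 4130.0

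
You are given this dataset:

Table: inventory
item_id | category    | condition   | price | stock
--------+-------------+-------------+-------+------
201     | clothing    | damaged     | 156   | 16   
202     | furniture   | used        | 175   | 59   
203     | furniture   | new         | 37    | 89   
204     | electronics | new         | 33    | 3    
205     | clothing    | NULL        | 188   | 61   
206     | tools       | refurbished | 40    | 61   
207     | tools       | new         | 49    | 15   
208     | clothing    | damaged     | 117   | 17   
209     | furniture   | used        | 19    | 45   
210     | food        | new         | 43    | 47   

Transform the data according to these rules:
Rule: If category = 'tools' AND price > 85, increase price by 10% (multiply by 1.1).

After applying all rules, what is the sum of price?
857

Step 1: Find records where category = 'tools' AND price > 85
Step 2: 0 records match, summing to 0
Step 3: After multiplier: 0 × 1.1 = 0.0
Step 4: Unaffected records sum: 857
Step 5: Final sum = 0.0 + 857 = 857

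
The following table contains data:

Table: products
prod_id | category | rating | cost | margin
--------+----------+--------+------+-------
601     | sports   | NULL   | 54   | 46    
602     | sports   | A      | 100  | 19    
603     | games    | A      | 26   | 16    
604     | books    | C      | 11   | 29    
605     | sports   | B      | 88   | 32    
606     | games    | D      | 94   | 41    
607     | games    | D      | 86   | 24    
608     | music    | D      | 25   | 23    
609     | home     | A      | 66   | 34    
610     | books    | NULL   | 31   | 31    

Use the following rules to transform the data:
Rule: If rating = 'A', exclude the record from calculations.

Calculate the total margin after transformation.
226

Step 1: Identify records where rating = 'A'
Step 2: The excluded records sum to 69
Step 3: Original total margin = 295
Step 4: Remaining total = 295 - 69 = 226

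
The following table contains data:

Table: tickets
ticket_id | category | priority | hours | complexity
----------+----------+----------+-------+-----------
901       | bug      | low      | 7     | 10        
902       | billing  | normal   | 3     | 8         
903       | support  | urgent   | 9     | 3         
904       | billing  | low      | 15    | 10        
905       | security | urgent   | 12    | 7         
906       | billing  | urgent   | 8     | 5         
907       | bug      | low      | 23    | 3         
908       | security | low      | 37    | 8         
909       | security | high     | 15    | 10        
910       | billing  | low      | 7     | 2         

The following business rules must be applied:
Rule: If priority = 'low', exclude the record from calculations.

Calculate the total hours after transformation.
47

Step 1: Identify records where priority = 'low'
Step 2: The excluded records sum to 89
Step 3: Original total hours = 136
Step 4: Remaining total = 136 - 89 = 47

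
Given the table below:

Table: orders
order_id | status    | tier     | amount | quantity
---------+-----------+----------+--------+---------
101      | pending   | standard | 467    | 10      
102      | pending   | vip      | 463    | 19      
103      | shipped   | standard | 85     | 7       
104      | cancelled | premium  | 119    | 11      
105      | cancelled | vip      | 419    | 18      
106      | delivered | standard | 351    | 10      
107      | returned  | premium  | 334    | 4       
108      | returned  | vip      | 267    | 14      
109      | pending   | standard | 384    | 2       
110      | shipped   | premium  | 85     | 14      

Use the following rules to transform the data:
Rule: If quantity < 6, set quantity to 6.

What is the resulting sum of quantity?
115

Step 1: 2 records have quantity < 6
Step 2: These records originally summed to 6
Step 3: After setting to minimum: 2 × 6 = 12
Step 4: Unaffected records sum: 103
Step 5: Final sum = 12 + 103 = 115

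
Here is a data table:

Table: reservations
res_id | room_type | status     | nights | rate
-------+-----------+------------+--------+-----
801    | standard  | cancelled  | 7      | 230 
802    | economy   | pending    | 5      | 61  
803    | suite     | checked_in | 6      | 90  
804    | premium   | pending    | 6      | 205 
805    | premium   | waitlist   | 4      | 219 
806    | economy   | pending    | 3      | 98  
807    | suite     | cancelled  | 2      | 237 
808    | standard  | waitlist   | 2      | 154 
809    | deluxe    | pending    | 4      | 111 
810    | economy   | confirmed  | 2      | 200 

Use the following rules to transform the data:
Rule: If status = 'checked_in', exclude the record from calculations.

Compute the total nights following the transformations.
35

Step 1: Identify records where status = 'checked_in'
Step 2: The excluded records sum to 6
Step 3: Original total nights = 41
Step 4: Remaining total = 41 - 6 = 35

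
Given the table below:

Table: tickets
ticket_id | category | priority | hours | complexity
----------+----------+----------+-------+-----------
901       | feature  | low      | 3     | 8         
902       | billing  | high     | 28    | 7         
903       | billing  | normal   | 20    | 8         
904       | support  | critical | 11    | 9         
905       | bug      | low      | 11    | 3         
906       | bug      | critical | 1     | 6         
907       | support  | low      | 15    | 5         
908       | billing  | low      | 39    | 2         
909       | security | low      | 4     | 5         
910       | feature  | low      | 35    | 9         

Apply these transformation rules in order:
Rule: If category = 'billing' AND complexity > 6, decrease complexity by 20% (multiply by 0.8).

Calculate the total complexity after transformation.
59.0

Step 1: Find records where category = 'billing' AND complexity > 6
Step 2: 2 records match, summing to 15
Step 3: After multiplier: 15 × 0.8 = 12.0
Step 4: Unaffected records sum: 47
Step 5: Final sum = 12.0 + 47 = 59.0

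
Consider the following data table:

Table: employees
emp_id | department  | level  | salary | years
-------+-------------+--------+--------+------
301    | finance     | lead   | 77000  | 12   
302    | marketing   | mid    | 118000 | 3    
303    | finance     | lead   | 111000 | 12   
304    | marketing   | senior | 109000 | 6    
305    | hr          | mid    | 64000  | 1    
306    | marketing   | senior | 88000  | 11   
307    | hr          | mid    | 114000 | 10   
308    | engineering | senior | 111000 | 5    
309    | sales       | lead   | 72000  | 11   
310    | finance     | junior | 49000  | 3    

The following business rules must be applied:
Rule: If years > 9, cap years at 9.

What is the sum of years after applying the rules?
63

Step 1: 5 records have years > 9
Step 2: These records originally summed to 56
Step 3: After capping: 5 × 9 = 45
Step 4: Unaffected records sum: 18
Step 5: Final sum = 45 + 18 = 63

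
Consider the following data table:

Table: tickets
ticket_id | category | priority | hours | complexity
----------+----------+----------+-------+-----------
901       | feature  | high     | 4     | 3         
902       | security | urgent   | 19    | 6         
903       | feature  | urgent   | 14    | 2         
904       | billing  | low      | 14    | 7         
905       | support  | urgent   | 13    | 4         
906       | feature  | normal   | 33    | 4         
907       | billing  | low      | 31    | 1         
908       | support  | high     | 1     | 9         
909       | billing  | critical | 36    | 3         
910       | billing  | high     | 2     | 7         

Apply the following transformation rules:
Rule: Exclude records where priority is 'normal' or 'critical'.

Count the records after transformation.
8

Step 1: Count records to exclude
  - 1 (normal) + 1 (critical) = 2 records
Step 2: Total records: 10
Step 3: Remaining = 10 - 2 = 8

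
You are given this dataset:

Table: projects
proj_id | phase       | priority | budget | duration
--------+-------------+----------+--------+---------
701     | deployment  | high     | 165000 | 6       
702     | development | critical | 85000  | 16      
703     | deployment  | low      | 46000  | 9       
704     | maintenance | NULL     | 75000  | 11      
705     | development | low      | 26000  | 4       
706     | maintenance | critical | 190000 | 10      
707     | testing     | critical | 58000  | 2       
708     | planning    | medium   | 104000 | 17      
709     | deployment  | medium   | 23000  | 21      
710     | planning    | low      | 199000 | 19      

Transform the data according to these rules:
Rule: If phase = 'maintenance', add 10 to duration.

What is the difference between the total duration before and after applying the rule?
20

Step 1: Original sum of duration = 115
Step 2: 2 records have phase = 'maintenance'
Step 3: Each affected record changes by 10
Step 4: Total change = 2 × 10 = 20
Step 5: New sum = 115 + 20 = 135
Step 6: Difference = |135 - 115| = 20
        (Sum increased by 20)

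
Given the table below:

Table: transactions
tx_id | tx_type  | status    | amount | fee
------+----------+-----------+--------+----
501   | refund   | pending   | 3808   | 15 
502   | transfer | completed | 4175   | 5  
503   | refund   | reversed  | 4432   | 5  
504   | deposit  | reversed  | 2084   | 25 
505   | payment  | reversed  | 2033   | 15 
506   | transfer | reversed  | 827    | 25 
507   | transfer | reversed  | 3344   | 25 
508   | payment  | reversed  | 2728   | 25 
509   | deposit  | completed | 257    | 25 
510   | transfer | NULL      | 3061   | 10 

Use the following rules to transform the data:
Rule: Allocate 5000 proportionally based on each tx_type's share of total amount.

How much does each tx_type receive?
deposit: 437.59, payment: 889.94, refund: 1540.24, transfer: 2132.23

Step 1: Calculate total amount = 26749
Step 2: Calculate each tx_type's proportion:
  deposit: 2341/26749 = 8.75% → 437.59
  payment: 4761/26749 = 17.80% → 889.94
  refund: 8240/26749 = 30.80% → 1540.24
  transfer: 11407/26749 = 42.64% → 2132.23
Step 3: Verify: sum of allocations ≈ 5000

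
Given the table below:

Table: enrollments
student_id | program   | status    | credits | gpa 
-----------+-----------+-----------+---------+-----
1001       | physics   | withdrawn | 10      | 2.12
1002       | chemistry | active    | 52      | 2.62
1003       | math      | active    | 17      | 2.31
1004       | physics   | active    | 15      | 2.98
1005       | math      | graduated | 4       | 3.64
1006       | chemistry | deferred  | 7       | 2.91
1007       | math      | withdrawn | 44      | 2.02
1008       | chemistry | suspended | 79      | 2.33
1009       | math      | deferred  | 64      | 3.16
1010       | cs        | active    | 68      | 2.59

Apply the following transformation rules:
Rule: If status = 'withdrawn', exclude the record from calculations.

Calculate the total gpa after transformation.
22.54

Step 1: Identify records where status = 'withdrawn'
Step 2: The excluded records sum to 4.14
Step 3: Original total gpa = 26.68
Step 4: Remaining total = 26.68 - 4.14 = 22.54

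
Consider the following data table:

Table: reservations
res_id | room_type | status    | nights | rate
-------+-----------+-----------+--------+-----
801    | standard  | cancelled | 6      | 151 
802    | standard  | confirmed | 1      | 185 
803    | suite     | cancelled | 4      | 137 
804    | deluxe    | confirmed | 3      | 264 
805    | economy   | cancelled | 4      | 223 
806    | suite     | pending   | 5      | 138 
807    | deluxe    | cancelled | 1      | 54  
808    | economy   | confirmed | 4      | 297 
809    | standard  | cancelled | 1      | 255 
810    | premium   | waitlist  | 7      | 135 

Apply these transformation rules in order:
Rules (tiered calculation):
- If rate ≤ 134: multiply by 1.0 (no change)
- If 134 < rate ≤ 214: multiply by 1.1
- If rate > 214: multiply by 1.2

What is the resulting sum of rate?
2121.4

Step 1: Tier 1 (rate ≤ 134): 1 records, sum = 54 × 1.0 = 54.0
Step 2: Tier 2 (134 < rate ≤ 214): 5 records, sum = 746 × 1.1 = 820.6
Step 3: Tier 3 (rate > 214): 4 records, sum = 1039 × 1.2 = 1246.8
Step 4: Final sum = 54.0 + 820.6 + 1246.8 = 2121.4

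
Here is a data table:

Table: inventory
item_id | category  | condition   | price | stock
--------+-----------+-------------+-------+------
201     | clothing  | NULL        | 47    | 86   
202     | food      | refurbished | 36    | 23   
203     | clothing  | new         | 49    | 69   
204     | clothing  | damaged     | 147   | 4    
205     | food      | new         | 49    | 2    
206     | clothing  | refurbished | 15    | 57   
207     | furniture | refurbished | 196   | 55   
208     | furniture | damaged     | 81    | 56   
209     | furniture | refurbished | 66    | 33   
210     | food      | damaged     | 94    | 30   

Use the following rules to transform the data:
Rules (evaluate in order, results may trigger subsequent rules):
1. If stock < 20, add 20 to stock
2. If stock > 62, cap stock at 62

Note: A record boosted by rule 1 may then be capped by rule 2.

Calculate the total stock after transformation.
424

Step 1: Apply rule 1 to records with stock < 20
  - 2 records get bonus of 20
  - Of these, 0 records then exceed 62 and get capped
Step 2: Apply rule 2 to records with stock > 62
  - 2 records (original) are capped
Step 3: Calculate final sum = 424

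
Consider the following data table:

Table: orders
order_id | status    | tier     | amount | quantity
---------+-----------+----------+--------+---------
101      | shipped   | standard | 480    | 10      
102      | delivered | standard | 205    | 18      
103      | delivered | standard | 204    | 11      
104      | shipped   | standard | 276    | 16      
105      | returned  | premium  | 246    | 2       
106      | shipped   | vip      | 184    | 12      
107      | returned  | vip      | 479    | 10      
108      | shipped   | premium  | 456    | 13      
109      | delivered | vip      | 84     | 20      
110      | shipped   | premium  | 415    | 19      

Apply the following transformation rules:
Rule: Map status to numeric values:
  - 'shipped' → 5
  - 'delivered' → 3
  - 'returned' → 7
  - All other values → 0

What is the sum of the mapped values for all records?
48

Step 1: Apply mapping to each record
Step 2: Count by status:
  'shipped': 5 records × 5 = 25
  'delivered': 3 records × 3 = 9
  'returned': 2 records × 7 = 14
Step 3: Sum all mapped values = 48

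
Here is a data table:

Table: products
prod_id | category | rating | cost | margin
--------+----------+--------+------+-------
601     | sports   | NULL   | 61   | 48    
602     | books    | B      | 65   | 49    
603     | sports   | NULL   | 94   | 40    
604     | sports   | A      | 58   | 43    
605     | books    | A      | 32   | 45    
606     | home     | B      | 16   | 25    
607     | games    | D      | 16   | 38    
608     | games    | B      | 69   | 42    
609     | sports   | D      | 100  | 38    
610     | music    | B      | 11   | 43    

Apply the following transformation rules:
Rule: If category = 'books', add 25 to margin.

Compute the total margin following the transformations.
461

Step 1: Count records where category = 'books': 2
Step 2: Total bonus added: 2 × 25 = 50
Step 3: Original sum of margin: 411
Step 4: Final sum = 411 + 50 = 461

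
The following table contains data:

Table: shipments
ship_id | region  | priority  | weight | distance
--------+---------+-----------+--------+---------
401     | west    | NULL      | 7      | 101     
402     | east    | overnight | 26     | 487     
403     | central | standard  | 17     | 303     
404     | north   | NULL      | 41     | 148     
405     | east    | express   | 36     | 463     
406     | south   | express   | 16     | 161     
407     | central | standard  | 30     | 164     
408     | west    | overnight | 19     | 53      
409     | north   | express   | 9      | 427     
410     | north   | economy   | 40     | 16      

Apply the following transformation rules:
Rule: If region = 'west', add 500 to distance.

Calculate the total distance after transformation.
3323

Step 1: Count records where region = 'west': 2
Step 2: Total bonus added: 2 × 500 = 1000
Step 3: Original sum of distance: 2323
Step 4: Final sum = 2323 + 1000 = 3323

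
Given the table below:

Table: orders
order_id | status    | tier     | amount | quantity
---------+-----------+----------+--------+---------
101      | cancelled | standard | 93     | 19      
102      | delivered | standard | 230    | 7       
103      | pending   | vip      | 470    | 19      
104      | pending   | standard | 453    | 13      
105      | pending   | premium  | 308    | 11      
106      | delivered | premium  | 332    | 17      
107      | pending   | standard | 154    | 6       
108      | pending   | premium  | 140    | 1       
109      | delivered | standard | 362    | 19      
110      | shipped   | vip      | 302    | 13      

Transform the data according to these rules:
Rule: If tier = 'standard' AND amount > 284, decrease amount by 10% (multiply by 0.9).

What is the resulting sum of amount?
2762.5

Step 1: Find records where tier = 'standard' AND amount > 284
Step 2: 2 records match, summing to 815
Step 3: After multiplier: 815 × 0.9 = 733.5
Step 4: Unaffected records sum: 2029
Step 5: Final sum = 733.5 + 2029 = 2762.5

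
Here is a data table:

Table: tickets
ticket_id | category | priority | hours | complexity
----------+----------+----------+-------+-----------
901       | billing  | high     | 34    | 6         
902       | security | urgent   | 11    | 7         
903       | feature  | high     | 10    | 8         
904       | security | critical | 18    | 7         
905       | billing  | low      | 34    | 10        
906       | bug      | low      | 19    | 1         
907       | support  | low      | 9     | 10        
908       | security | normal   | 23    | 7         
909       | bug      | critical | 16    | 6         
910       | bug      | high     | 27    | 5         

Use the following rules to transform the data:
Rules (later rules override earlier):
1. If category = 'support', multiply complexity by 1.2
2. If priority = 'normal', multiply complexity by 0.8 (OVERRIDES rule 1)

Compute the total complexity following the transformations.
67.6

Step 1: Rule 2 takes priority for records with priority = 'normal'
  - 1 records: 7 × 0.8 = 5.6
Step 2: Rule 1 applies to remaining records with category = 'support'
  - 1 records: 10 × 1.2 = 12.0
Step 3: Other records unchanged: 50
Step 4: Final sum = 5.6 + 12.0 + 50 = 67.6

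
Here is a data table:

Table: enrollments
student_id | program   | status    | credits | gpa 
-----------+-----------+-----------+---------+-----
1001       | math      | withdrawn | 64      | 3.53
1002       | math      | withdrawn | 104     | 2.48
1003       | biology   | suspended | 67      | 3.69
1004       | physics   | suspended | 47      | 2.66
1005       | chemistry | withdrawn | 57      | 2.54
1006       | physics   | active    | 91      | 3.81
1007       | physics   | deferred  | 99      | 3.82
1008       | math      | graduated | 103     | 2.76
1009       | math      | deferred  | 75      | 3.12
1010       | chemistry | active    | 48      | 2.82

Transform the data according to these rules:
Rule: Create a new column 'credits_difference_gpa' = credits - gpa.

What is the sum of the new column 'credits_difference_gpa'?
723.77

Step 1: For each record, compute credits - gpa
Example calculations:
  64 - 3.53 = 60.47
  104 - 2.48 = 101.52
  67 - 3.69 = 63.31
  ...
Step 2: Sum all derived values
Step 3: Total = 723.77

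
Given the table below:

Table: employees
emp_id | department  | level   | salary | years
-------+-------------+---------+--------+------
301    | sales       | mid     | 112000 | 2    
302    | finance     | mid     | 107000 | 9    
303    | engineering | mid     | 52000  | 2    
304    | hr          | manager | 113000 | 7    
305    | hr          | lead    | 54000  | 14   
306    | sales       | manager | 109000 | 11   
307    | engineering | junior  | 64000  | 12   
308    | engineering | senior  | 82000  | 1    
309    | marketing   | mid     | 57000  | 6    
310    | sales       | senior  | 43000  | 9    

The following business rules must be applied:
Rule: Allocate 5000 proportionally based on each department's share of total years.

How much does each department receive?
engineering: 1027.4, finance: 616.44, hr: 1438.36, marketing: 410.96, sales: 1506.85

Step 1: Calculate total years = 73
Step 2: Calculate each department's proportion:
  engineering: 15/73 = 20.55% → 1027.4
  finance: 9/73 = 12.33% → 616.44
  hr: 21/73 = 28.77% → 1438.36
  marketing: 6/73 = 8.22% → 410.96
  sales: 22/73 = 30.14% → 1506.85
Step 3: Verify: sum of allocations ≈ 5000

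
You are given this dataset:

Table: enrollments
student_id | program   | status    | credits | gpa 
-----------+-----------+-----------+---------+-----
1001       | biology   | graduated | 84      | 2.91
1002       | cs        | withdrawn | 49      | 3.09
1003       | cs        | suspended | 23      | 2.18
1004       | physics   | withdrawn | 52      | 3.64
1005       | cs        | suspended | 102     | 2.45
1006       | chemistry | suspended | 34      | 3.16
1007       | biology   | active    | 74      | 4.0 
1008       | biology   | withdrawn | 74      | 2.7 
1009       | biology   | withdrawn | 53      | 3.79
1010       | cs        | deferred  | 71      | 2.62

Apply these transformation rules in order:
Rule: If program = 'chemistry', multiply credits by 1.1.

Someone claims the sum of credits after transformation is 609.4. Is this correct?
No, the correct result is 619.4.

Step 1: Calculate the correct sum after transformation
Step 2: Apply multiplier 1.1 to records where program = 'chemistry'
Step 3: Correct result = 619.4
Step 4: Claimed result = 609.4
Step 5: 619.4 ≠ 609.4
Conclusion: The claimed result is incorrect. The correct answer is 619.4.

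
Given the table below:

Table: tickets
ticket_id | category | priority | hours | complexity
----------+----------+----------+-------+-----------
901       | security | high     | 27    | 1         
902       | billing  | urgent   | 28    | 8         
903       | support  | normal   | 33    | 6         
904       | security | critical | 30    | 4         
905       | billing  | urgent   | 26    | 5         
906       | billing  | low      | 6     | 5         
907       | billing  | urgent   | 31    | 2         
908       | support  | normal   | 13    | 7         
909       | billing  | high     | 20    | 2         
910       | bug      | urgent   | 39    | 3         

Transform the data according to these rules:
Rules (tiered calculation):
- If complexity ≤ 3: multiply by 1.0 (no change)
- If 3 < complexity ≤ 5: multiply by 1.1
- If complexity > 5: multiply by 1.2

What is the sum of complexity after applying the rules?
48.6

Step 1: Tier 1 (complexity ≤ 3): 4 records, sum = 8 × 1.0 = 8.0
Step 2: Tier 2 (3 < complexity ≤ 5): 3 records, sum = 14 × 1.1 = 15.4
Step 3: Tier 3 (complexity > 5): 3 records, sum = 21 × 1.2 = 25.2
Step 4: Final sum = 8.0 + 15.4 + 25.2 = 48.6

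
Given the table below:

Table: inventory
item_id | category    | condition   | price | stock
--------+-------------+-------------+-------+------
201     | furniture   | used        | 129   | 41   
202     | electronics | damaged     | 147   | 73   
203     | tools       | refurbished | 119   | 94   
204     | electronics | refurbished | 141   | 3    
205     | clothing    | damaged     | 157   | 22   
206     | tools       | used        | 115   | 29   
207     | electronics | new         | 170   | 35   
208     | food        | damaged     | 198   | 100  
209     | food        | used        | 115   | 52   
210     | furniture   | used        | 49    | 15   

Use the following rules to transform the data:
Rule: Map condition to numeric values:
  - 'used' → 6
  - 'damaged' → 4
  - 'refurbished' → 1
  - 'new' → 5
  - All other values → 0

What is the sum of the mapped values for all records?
43

Step 1: Apply mapping to each record
Step 2: Count by status:
  'used': 4 records × 6 = 24
  'damaged': 3 records × 4 = 12
  'refurbished': 2 records × 1 = 2
  'new': 1 records × 5 = 5
Step 3: Sum all mapped values = 43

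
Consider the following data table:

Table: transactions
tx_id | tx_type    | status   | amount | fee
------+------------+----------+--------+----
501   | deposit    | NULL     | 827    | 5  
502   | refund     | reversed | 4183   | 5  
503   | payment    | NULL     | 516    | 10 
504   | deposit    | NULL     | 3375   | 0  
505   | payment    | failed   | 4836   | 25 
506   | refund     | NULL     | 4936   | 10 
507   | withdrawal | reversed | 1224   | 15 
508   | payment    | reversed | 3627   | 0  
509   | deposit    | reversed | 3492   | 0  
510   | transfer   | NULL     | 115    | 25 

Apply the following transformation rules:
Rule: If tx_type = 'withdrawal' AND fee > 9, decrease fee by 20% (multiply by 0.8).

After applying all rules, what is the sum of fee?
92.0

Step 1: Find records where tx_type = 'withdrawal' AND fee > 9
Step 2: 1 records match, summing to 15
Step 3: After multiplier: 15 × 0.8 = 12.0
Step 4: Unaffected records sum: 80
Step 5: Final sum = 12.0 + 80 = 92.0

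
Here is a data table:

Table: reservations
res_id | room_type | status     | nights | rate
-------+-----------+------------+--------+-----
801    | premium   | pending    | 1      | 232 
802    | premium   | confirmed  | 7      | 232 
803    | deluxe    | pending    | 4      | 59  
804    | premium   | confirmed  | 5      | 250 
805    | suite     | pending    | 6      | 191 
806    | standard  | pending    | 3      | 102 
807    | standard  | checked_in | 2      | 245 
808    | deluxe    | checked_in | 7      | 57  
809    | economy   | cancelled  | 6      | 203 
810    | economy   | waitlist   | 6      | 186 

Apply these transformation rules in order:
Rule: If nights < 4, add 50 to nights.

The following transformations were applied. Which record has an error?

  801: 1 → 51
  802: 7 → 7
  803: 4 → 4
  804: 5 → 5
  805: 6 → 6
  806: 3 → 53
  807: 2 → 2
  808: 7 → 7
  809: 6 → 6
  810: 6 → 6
Record 807 has an error. The correct transformed value should be 52, not 2.

Step 1: Check each record against the rule
Step 2: Record 807 has nights = 2
Step 3: Since 2 < 4, the bonus should have been applied
Step 4: Correct value = 52, but claimed value = 2
Conclusion: Record 807 has the error.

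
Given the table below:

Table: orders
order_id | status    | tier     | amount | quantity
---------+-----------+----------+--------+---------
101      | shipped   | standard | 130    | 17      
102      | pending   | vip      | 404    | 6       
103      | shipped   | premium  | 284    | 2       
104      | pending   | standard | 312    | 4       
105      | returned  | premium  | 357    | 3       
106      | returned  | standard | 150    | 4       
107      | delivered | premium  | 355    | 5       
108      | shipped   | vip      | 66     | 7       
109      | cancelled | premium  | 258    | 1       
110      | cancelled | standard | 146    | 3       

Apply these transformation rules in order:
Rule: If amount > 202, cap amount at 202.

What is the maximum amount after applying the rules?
202

Step 1: Original maximum amount = 404
Step 2: Apply cap at 202
Step 3: 6 records had amount > 202 and were capped
Step 4: Maximum after transformation = 202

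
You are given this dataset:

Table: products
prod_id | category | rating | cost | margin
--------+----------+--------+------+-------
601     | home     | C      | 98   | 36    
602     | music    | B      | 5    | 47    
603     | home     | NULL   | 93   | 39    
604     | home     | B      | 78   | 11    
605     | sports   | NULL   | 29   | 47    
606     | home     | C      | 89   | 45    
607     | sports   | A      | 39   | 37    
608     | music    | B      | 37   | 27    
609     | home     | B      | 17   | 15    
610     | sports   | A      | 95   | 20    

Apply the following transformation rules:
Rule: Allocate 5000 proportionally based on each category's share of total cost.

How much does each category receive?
home: 3232.76, music: 362.07, sports: 1405.17

Step 1: Calculate total cost = 580
Step 2: Calculate each category's proportion:
  home: 375/580 = 64.66% → 3232.76
  music: 42/580 = 7.24% → 362.07
  sports: 163/580 = 28.10% → 1405.17
Step 3: Verify: sum of allocations ≈ 5000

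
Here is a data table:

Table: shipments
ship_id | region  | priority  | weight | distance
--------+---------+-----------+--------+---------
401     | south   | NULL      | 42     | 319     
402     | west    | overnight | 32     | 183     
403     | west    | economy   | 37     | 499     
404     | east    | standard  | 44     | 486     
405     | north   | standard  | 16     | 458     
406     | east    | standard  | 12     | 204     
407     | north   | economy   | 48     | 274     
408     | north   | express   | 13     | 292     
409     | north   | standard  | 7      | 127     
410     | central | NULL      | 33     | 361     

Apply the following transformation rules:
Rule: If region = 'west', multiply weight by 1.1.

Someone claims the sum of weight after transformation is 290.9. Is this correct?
Yes, the result is correct.

Step 1: Calculate the correct sum after transformation
Step 2: Apply multiplier 1.1 to records where region = 'west'
Step 3: Correct result = 290.9
Step 4: Claimed result = 290.9
Step 5: 290.9 = 290.9 ✓
Conclusion: The claimed result is correct.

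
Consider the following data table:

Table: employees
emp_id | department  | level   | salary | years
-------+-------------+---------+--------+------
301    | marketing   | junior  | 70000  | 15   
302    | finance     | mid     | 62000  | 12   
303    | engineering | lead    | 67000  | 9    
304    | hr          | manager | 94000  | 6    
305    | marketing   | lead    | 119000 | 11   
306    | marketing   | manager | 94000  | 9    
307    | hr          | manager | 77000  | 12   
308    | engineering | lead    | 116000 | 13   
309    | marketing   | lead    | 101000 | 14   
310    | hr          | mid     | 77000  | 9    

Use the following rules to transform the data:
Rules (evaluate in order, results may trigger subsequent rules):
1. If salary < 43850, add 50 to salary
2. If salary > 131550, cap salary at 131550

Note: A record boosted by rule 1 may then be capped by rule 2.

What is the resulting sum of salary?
877000

Step 1: Apply rule 1 to records with salary < 43850
  - 0 records get bonus of 50
  - Of these, 0 records then exceed 131550 and get capped
Step 2: Apply rule 2 to records with salary > 131550
  - 0 records (original) are capped
Step 3: Calculate final sum = 877000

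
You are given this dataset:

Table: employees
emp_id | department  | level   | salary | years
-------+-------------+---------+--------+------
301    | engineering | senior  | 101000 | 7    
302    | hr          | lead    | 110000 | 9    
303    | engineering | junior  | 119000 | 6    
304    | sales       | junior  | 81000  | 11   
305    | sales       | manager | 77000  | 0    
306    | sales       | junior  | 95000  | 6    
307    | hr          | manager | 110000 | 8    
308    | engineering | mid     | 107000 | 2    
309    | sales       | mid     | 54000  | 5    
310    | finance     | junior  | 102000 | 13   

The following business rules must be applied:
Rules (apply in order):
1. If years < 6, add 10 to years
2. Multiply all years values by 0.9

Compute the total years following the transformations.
87.3

Step 1: Apply Rule 1 - Add 10 to records with years < 6
  - 3 records affected: 7 + (3 × 10) = 37
  - Unaffected records: 60
  - Sum after Rule 1: 97
Step 2: Apply Rule 2 - Multiply all by 0.9
  - 97 × 0.9 = 87.3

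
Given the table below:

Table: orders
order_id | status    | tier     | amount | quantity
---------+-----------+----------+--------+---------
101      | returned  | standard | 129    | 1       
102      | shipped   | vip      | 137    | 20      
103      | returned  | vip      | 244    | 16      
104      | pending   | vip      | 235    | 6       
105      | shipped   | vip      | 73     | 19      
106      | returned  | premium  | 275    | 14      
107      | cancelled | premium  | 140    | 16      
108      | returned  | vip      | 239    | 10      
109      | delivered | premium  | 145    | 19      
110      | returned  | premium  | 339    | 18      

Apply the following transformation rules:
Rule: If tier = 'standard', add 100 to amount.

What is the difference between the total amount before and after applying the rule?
100

Step 1: Original sum of amount = 1956
Step 2: 1 records have tier = 'standard'
Step 3: Each affected record changes by 100
Step 4: Total change = 1 × 100 = 100
Step 5: New sum = 1956 + 100 = 2056
Step 6: Difference = |2056 - 1956| = 100
        (Sum increased by 100)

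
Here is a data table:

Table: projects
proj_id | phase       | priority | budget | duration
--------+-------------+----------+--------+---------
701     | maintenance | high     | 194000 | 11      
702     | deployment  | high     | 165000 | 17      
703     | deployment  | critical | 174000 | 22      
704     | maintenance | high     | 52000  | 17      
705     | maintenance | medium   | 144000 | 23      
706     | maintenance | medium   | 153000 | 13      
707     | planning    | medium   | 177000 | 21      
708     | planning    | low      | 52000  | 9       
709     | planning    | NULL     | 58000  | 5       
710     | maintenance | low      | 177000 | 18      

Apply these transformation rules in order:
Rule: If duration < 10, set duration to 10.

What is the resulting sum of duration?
162

Step 1: 2 records have duration < 10
Step 2: These records originally summed to 14
Step 3: After setting to minimum: 2 × 10 = 20
Step 4: Unaffected records sum: 142
Step 5: Final sum = 20 + 142 = 162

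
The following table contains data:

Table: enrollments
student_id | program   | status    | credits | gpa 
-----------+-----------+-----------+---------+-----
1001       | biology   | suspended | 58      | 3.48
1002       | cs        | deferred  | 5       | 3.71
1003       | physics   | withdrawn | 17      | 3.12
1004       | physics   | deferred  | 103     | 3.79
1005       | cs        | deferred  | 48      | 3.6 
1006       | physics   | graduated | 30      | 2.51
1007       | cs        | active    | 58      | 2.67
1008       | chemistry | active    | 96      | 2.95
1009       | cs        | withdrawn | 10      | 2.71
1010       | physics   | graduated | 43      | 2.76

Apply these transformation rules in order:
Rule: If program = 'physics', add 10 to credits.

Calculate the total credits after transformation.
508

Step 1: Count records where program = 'physics': 4
Step 2: Total bonus added: 4 × 10 = 40
Step 3: Original sum of credits: 468
Step 4: Final sum = 468 + 40 = 508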